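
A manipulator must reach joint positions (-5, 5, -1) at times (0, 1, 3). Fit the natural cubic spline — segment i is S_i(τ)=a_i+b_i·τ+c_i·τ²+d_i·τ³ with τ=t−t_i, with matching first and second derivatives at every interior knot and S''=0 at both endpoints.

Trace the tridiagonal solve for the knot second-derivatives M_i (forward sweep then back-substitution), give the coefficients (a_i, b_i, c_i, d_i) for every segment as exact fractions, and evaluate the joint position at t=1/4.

Δ: Δ0=10, Δ1=-3
row 1: diag=6, rhs=-78; c'=1/3, d'=-13
back: M1=-13
M: M0=0, M1=-13, M2=0
seg 0: a=-5, c=M0/2=0, d=(M1−M0)/(6·1)=-13/6, b=Δ0−h0·(2M0+M1)/6=73/6
seg 1: a=5, c=M1/2=-13/2, d=(M2−M1)/(6·2)=13/12, b=Δ1−h1·(2M1+M2)/6=17/3
t_q=1/4 → seg 0, τ=1/4; S=-5+73/6·τ+0·τ²+-13/6·τ³=-255/128

  seg 0: a=-5 b=73/6 c=0 d=-13/6
  seg 1: a=5 b=17/3 c=-13/2 d=13/12
S(1/4) = -255/128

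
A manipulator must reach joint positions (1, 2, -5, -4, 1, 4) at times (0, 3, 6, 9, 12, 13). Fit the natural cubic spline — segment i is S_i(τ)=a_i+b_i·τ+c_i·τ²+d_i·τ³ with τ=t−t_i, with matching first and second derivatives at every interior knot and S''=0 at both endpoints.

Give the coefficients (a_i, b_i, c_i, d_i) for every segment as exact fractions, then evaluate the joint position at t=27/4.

Δ: Δ0=1/3, Δ1=-7/3, Δ2=1/3, Δ3=5/3, Δ4=3
row 1: diag=12, rhs=-16; c'=1/4, d'=-4/3
row 2: denom=12−3·1/4=45/4; d'=(16−3·-4/3)/(45/4)=16/9
row 3: denom=12−3·4/15=56/5; d'=(8−3·16/9)/(56/5)=5/21
row 4: denom=8−3·15/56=403/56; d'=(8−3·5/21)/(403/56)=408/403
back: M4=408/403
back: M3=5/21−15/56·408/403=-40/1209
back: M2=16/9−4/15·-40/1209=720/403
back: M1=-4/3−1/4·720/403=-2152/1209
M: M0=0, M1=-2152/1209, M2=720/403, M3=-40/1209, M4=408/403, M5=0
seg 0: a=1, c=M0/2=0, d=(M1−M0)/(6·3)=-1076/10881, b=Δ0−h0·(2M0+M1)/6=493/403
seg 1: a=2, c=M1/2=-1076/1209, d=(M2−M1)/(6·3)=2156/10881, b=Δ1−h1·(2M1+M2)/6=-583/403
seg 2: a=-5, c=M2/2=360/403, d=(M3−M2)/(6·3)=-1100/10881, b=Δ2−h2·(2M2+M3)/6=-579/403
seg 3: a=-4, c=M3/2=-20/1209, d=(M4−M3)/(6·3)=632/10881, b=Δ3−h3·(2M3+M4)/6=37/31
seg 4: a=1, c=M4/2=204/403, d=(M5−M4)/(6·1)=-68/403, b=Δ4−h4·(2M4+M5)/6=1073/403
t_q=27/4 → seg 2, τ=3/4; S=-5+-579/403·τ+360/403·τ²+-1100/10881·τ³=-36223/6448

  seg 0: a=1 b=493/403 c=0 d=-1076/10881
  seg 1: a=2 b=-583/403 c=-1076/1209 d=2156/10881
  seg 2: a=-5 b=-579/403 c=360/403 d=-1100/10881
  seg 3: a=-4 b=37/31 c=-20/1209 d=632/10881
  seg 4: a=1 b=1073/403 c=204/403 d=-68/403
S(27/4) = -36223/6448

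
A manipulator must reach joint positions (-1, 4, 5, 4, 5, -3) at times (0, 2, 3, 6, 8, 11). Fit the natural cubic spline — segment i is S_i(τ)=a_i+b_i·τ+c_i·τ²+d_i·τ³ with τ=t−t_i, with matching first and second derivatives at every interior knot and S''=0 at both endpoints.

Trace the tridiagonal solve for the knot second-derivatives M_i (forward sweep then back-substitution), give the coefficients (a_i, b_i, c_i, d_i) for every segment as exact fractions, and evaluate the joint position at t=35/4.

Δ: Δ0=5/2, Δ1=1, Δ2=-1/3, Δ3=1/2, Δ4=-8/3
row 1: diag=6, rhs=-9; c'=1/6, d'=-3/2
row 2: denom=8−1·1/6=47/6; d'=(-8−1·-3/2)/(47/6)=-39/47
row 3: denom=10−3·18/47=416/47; d'=(5−3·-39/47)/(416/47)=11/13
row 4: denom=10−2·47/208=993/104; d'=(-19−2·11/13)/(993/104)=-2152/993
back: M4=-2152/993
back: M3=11/13−47/208·-2152/993=2653/1986
back: M2=-39/47−18/47·2653/1986=-444/331
back: M1=-3/2−1/6·-444/331=-845/662
M: M0=0, M1=-845/662, M2=-444/331, M3=2653/1986, M4=-2152/993, M5=0
seg 0: a=-1, c=M0/2=0, d=(M1−M0)/(6·2)=-845/7944, b=Δ0−h0·(2M0+M1)/6=2905/993
seg 1: a=4, c=M1/2=-845/1324, d=(M2−M1)/(6·1)=-43/3972, b=Δ1−h1·(2M1+M2)/6=3275/1986
seg 2: a=5, c=M2/2=-222/331, d=(M3−M2)/(6·3)=5317/35748, b=Δ2−h2·(2M2+M3)/6=1351/3972
seg 3: a=4, c=M3/2=2653/3972, d=(M4−M3)/(6·2)=-773/2648, b=Δ3−h3·(2M3+M4)/6=659/1986
seg 4: a=5, c=M4/2=-1076/993, d=(M5−M4)/(6·3)=1076/8937, b=Δ4−h4·(2M4+M5)/6=-496/993
t_q=35/4 → seg 4, τ=3/4; S=5+-496/993·τ+-1076/993·τ²+1076/8937·τ³=21537/5296

  seg 0: a=-1 b=2905/993 c=0 d=-845/7944
  seg 1: a=4 b=3275/1986 c=-845/1324 d=-43/3972
  seg 2: a=5 b=1351/3972 c=-222/331 d=5317/35748
  seg 3: a=4 b=659/1986 c=2653/3972 d=-773/2648
  seg 4: a=5 b=-496/993 c=-1076/993 d=1076/8937
S(35/4) = 21537/5296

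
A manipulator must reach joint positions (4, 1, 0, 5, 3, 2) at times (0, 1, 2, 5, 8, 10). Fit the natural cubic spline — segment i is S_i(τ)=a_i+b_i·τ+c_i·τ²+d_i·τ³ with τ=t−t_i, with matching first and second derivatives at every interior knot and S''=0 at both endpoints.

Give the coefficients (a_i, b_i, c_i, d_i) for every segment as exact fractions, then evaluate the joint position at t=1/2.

Δ: Δ0=-3, Δ1=-1, Δ2=5/3, Δ3=-2/3, Δ4=-1/2
row 1: diag=4, rhs=12; c'=1/4, d'=3
row 2: denom=8−1·1/4=31/4; d'=(16−1·3)/(31/4)=52/31
row 3: denom=12−3·12/31=336/31; d'=(-14−3·52/31)/(336/31)=-295/168
row 4: denom=10−3·31/112=1027/112; d'=(1−3·-295/168)/(1027/112)=54/79
back: M4=54/79
back: M3=-295/168−31/112·54/79=-461/237
back: M2=52/31−12/31·-461/237=192/79
back: M1=3−1/4·192/79=189/79
M: M0=0, M1=189/79, M2=192/79, M3=-461/237, M4=54/79, M5=0
seg 0: a=4, c=M0/2=0, d=(M1−M0)/(6·1)=63/158, b=Δ0−h0·(2M0+M1)/6=-537/158
seg 1: a=1, c=M1/2=189/158, d=(M2−M1)/(6·1)=1/158, b=Δ1−h1·(2M1+M2)/6=-174/79
seg 2: a=0, c=M2/2=96/79, d=(M3−M2)/(6·3)=-1037/4266, b=Δ2−h2·(2M2+M3)/6=33/158
seg 3: a=5, c=M3/2=-461/474, d=(M4−M3)/(6·3)=623/4266, b=Δ3−h3·(2M3+M4)/6=74/79
seg 4: a=3, c=M4/2=27/79, d=(M5−M4)/(6·2)=-9/158, b=Δ4−h4·(2M4+M5)/6=-151/158
t_q=1/2 → seg 0, τ=1/2; S=4+-537/158·τ+0·τ²+63/158·τ³=2971/1264

  seg 0: a=4 b=-537/158 c=0 d=63/158
  seg 1: a=1 b=-174/79 c=189/158 d=1/158
  seg 2: a=0 b=33/158 c=96/79 d=-1037/4266
  seg 3: a=5 b=74/79 c=-461/474 d=623/4266
  seg 4: a=3 b=-151/158 c=27/79 d=-9/158
S(1/2) = 2971/1264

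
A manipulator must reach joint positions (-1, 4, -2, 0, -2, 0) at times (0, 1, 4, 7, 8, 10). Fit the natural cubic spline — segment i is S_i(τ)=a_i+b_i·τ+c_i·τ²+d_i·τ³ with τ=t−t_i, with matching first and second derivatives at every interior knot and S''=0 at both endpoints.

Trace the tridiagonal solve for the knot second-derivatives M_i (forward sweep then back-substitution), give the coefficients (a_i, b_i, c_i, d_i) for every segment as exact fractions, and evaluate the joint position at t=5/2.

  seg 0: a=-1 b=974/159 c=0 d=-179/159
  seg 1: a=4 b=437/159 c=-179/53 d=856/1431
  seg 2: a=-2 b=-217/159 c=319/159 d=-634/1431
  seg 3: a=0 b=-205/159 c=-105/53 d=202/159
  seg 4: a=-2 b=-229/159 c=97/53 d=-97/318
S(5/2) = 539/212

Δ: Δ0=5, Δ1=-2, Δ2=2/3, Δ3=-2, Δ4=1
row 1: diag=8, rhs=-42; c'=3/8, d'=-21/4
row 2: denom=12−3·3/8=87/8; d'=(16−3·-21/4)/(87/8)=254/87
row 3: denom=8−3·8/29=208/29; d'=(-16−3·254/87)/(208/29)=-359/104
row 4: denom=6−1·29/208=1219/208; d'=(18−1·-359/104)/(1219/208)=194/53
back: M4=194/53
back: M3=-359/104−29/208·194/53=-210/53
back: M2=254/87−8/29·-210/53=638/159
back: M1=-21/4−3/8·638/159=-358/53
M: M0=0, M1=-358/53, M2=638/159, M3=-210/53, M4=194/53, M5=0
seg 0: a=-1, c=M0/2=0, d=(M1−M0)/(6·1)=-179/159, b=Δ0−h0·(2M0+M1)/6=974/159
seg 1: a=4, c=M1/2=-179/53, d=(M2−M1)/(6·3)=856/1431, b=Δ1−h1·(2M1+M2)/6=437/159
seg 2: a=-2, c=M2/2=319/159, d=(M3−M2)/(6·3)=-634/1431, b=Δ2−h2·(2M2+M3)/6=-217/159
seg 3: a=0, c=M3/2=-105/53, d=(M4−M3)/(6·1)=202/159, b=Δ3−h3·(2M3+M4)/6=-205/159
seg 4: a=-2, c=M4/2=97/53, d=(M5−M4)/(6·2)=-97/318, b=Δ4−h4·(2M4+M5)/6=-229/159
t_q=5/2 → seg 1, τ=3/2; S=4+437/159·τ+-179/53·τ²+856/1431·τ³=539/212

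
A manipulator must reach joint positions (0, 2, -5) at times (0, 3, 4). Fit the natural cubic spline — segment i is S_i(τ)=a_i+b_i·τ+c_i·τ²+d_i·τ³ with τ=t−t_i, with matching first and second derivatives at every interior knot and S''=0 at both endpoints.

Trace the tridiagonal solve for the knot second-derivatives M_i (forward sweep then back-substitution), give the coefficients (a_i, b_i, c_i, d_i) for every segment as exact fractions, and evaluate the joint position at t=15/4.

Δ: Δ0=2/3, Δ1=-7
row 1: diag=8, rhs=-46; c'=1/8, d'=-23/4
back: M1=-23/4
M: M0=0, M1=-23/4, M2=0
seg 0: a=0, c=M0/2=0, d=(M1−M0)/(6·3)=-23/72, b=Δ0−h0·(2M0+M1)/6=85/24
seg 1: a=2, c=M1/2=-23/8, d=(M2−M1)/(6·1)=23/24, b=Δ1−h1·(2M1+M2)/6=-61/12
t_q=15/4 → seg 1, τ=3/4; S=2+-61/12·τ+-23/8·τ²+23/24·τ³=-1549/512

  seg 0: a=0 b=85/24 c=0 d=-23/72
  seg 1: a=2 b=-61/12 c=-23/8 d=23/24
S(15/4) = -1549/512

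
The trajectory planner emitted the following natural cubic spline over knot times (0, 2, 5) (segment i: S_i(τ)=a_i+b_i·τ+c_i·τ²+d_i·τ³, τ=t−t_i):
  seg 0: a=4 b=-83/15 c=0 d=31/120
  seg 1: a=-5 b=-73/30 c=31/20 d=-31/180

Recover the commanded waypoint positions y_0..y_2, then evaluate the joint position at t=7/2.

y_0 = S_0(0) = a_0 = 4
y_1 = S_1(0) = a_1 = -5
y_2 = S_1(3) = -3
t_q=7/2 is in segment 1 (τ=3/2); S_1(τ)=-919/160

y_0=4 y_1=-5 y_2=-3
S(7/2) = -919/160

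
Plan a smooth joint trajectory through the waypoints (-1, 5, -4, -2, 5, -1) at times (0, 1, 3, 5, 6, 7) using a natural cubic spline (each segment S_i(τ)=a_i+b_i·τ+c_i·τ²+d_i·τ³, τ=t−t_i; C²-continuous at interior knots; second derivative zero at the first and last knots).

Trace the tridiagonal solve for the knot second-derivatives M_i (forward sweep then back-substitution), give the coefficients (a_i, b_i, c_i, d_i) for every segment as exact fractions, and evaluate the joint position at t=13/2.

  seg 0: a=-1 b=7365/916 c=0 d=-1869/916
  seg 1: a=5 b=879/458 c=-5607/916 d=2667/1832
  seg 2: a=-4 b=-1167/229 c=1197/458 d=199/916
  seg 3: a=-2 b=1824/229 c=897/229 d=-1118/229
  seg 4: a=5 b=264/229 c=-2457/229 d=819/229
S(13/2) = 6121/1832

Δ: Δ0=6, Δ1=-9/2, Δ2=1, Δ3=7, Δ4=-6
row 1: diag=6, rhs=-63; c'=1/3, d'=-21/2
row 2: denom=8−2·1/3=22/3; d'=(33−2·-21/2)/(22/3)=81/11
row 3: denom=6−2·3/11=60/11; d'=(36−2·81/11)/(60/11)=39/10
row 4: denom=4−1·11/60=229/60; d'=(-78−1·39/10)/(229/60)=-4914/229
back: M4=-4914/229
back: M3=39/10−11/60·-4914/229=1794/229
back: M2=81/11−3/11·1794/229=1197/229
back: M1=-21/2−1/3·1197/229=-5607/458
M: M0=0, M1=-5607/458, M2=1197/229, M3=1794/229, M4=-4914/229, M5=0
seg 0: a=-1, c=M0/2=0, d=(M1−M0)/(6·1)=-1869/916, b=Δ0−h0·(2M0+M1)/6=7365/916
seg 1: a=5, c=M1/2=-5607/916, d=(M2−M1)/(6·2)=2667/1832, b=Δ1−h1·(2M1+M2)/6=879/458
seg 2: a=-4, c=M2/2=1197/458, d=(M3−M2)/(6·2)=199/916, b=Δ2−h2·(2M2+M3)/6=-1167/229
seg 3: a=-2, c=M3/2=897/229, d=(M4−M3)/(6·1)=-1118/229, b=Δ3−h3·(2M3+M4)/6=1824/229
seg 4: a=5, c=M4/2=-2457/229, d=(M5−M4)/(6·1)=819/229, b=Δ4−h4·(2M4+M5)/6=264/229
t_q=13/2 → seg 4, τ=1/2; S=5+264/229·τ+-2457/229·τ²+819/229·τ³=6121/1832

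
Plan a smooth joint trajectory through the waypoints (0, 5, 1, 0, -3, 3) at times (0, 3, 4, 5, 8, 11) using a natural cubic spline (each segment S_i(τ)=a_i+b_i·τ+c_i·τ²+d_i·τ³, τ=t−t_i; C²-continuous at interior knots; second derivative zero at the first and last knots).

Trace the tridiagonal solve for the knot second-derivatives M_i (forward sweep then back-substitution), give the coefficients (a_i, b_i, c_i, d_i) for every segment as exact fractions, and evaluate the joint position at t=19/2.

Δ: Δ0=5/3, Δ1=-4, Δ2=-1, Δ3=-1, Δ4=2
row 1: diag=8, rhs=-34; c'=1/8, d'=-17/4
row 2: denom=4−1·1/8=31/8; d'=(18−1·-17/4)/(31/8)=178/31
row 3: denom=8−1·8/31=240/31; d'=(0−1·178/31)/(240/31)=-89/120
row 4: denom=12−3·31/80=867/80; d'=(18−3·-89/120)/(867/80)=1618/867
back: M4=1618/867
back: M3=-89/120−31/80·1618/867=-1270/867
back: M2=178/31−8/31·-1270/867=5306/867
back: M1=-17/4−1/8·5306/867=-4348/867
M: M0=0, M1=-4348/867, M2=5306/867, M3=-1270/867, M4=1618/867, M5=0
seg 0: a=0, c=M0/2=0, d=(M1−M0)/(6·3)=-2174/7803, b=Δ0−h0·(2M0+M1)/6=3619/867
seg 1: a=5, c=M1/2=-2174/867, d=(M2−M1)/(6·1)=1609/867, b=Δ1−h1·(2M1+M2)/6=-2903/867
seg 2: a=1, c=M2/2=2653/867, d=(M3−M2)/(6·1)=-1096/867, b=Δ2−h2·(2M2+M3)/6=-808/289
seg 3: a=0, c=M3/2=-635/867, d=(M4−M3)/(6·3)=1444/7803, b=Δ3−h3·(2M3+M4)/6=-406/867
seg 4: a=-3, c=M4/2=809/867, d=(M5−M4)/(6·3)=-809/7803, b=Δ4−h4·(2M4+M5)/6=116/867
t_q=19/2 → seg 4, τ=3/2; S=-3+116/867·τ+809/867·τ²+-809/7803·τ³=-2427/2312

  seg 0: a=0 b=3619/867 c=0 d=-2174/7803
  seg 1: a=5 b=-2903/867 c=-2174/867 d=1609/867
  seg 2: a=1 b=-808/289 c=2653/867 d=-1096/867
  seg 3: a=0 b=-406/867 c=-635/867 d=1444/7803
  seg 4: a=-3 b=116/867 c=809/867 d=-809/7803
S(19/2) = -2427/2312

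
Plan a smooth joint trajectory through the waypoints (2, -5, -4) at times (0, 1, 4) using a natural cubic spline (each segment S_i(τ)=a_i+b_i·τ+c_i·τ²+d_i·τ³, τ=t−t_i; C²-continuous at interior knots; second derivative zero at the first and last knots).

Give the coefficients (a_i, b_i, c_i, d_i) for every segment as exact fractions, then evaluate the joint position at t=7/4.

  seg 0: a=2 b=-95/12 c=0 d=11/12
  seg 1: a=-5 b=-31/6 c=11/4 d=-11/36
S(7/4) = -1909/256

Δ: Δ0=-7, Δ1=1/3
row 1: diag=8, rhs=44; c'=3/8, d'=11/2
back: M1=11/2
M: M0=0, M1=11/2, M2=0
seg 0: a=2, c=M0/2=0, d=(M1−M0)/(6·1)=11/12, b=Δ0−h0·(2M0+M1)/6=-95/12
seg 1: a=-5, c=M1/2=11/4, d=(M2−M1)/(6·3)=-11/36, b=Δ1−h1·(2M1+M2)/6=-31/6
t_q=7/4 → seg 1, τ=3/4; S=-5+-31/6·τ+11/4·τ²+-11/36·τ³=-1909/256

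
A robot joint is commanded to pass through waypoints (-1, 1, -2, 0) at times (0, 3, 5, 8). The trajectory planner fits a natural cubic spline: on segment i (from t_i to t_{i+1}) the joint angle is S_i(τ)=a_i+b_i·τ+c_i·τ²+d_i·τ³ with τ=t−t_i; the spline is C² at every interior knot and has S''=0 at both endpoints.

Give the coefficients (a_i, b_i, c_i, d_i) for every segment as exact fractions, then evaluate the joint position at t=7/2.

Δ: Δ0=2/3, Δ1=-3/2, Δ2=2/3
row 1: diag=10, rhs=-13; c'=1/5, d'=-13/10
row 2: denom=10−2·1/5=48/5; d'=(13−2·-13/10)/(48/5)=13/8
back: M2=13/8
back: M1=-13/10−1/5·13/8=-13/8
M: M0=0, M1=-13/8, M2=13/8, M3=0
seg 0: a=-1, c=M0/2=0, d=(M1−M0)/(6·3)=-13/144, b=Δ0−h0·(2M0+M1)/6=71/48
seg 1: a=1, c=M1/2=-13/16, d=(M2−M1)/(6·2)=13/48, b=Δ1−h1·(2M1+M2)/6=-23/24
seg 2: a=-2, c=M2/2=13/16, d=(M3−M2)/(6·3)=-13/144, b=Δ2−h2·(2M2+M3)/6=-23/24
t_q=7/2 → seg 1, τ=1/2; S=1+-23/24·τ+-13/16·τ²+13/48·τ³=45/128

  seg 0: a=-1 b=71/48 c=0 d=-13/144
  seg 1: a=1 b=-23/24 c=-13/16 d=13/48
  seg 2: a=-2 b=-23/24 c=13/16 d=-13/144
S(7/2) = 45/128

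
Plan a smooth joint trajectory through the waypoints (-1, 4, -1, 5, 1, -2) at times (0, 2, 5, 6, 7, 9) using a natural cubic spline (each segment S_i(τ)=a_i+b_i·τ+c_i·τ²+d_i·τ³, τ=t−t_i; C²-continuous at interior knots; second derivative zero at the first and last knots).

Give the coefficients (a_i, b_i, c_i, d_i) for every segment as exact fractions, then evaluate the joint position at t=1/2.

  seg 0: a=-1 b=3161/726 c=0 d=-673/1452
  seg 1: a=4 b=-877/726 c=-673/242 d=106/121
  seg 2: a=-1 b=4181/726 c=1235/242 d=-1765/363
  seg 3: a=5 b=91/66 c=-2295/242 d=1490/363
  seg 4: a=1 b=-3829/726 c=685/242 d=-685/1452
S(1/2) = 4333/3872

Δ: Δ0=5/2, Δ1=-5/3, Δ2=6, Δ3=-4, Δ4=-3/2
row 1: diag=10, rhs=-25; c'=3/10, d'=-5/2
row 2: denom=8−3·3/10=71/10; d'=(46−3·-5/2)/(71/10)=535/71
row 3: denom=4−1·10/71=274/71; d'=(-60−1·535/71)/(274/71)=-35/2
row 4: denom=6−1·71/274=1573/274; d'=(15−1·-35/2)/(1573/274)=685/121
back: M4=685/121
back: M3=-35/2−71/274·685/121=-2295/121
back: M2=535/71−10/71·-2295/121=1235/121
back: M1=-5/2−3/10·1235/121=-673/121
M: M0=0, M1=-673/121, M2=1235/121, M3=-2295/121, M4=685/121, M5=0
seg 0: a=-1, c=M0/2=0, d=(M1−M0)/(6·2)=-673/1452, b=Δ0−h0·(2M0+M1)/6=3161/726
seg 1: a=4, c=M1/2=-673/242, d=(M2−M1)/(6·3)=106/121, b=Δ1−h1·(2M1+M2)/6=-877/726
seg 2: a=-1, c=M2/2=1235/242, d=(M3−M2)/(6·1)=-1765/363, b=Δ2−h2·(2M2+M3)/6=4181/726
seg 3: a=5, c=M3/2=-2295/242, d=(M4−M3)/(6·1)=1490/363, b=Δ3−h3·(2M3+M4)/6=91/66
seg 4: a=1, c=M4/2=685/242, d=(M5−M4)/(6·2)=-685/1452, b=Δ4−h4·(2M4+M5)/6=-3829/726
t_q=1/2 → seg 0, τ=1/2; S=-1+3161/726·τ+0·τ²+-673/1452·τ³=4333/3872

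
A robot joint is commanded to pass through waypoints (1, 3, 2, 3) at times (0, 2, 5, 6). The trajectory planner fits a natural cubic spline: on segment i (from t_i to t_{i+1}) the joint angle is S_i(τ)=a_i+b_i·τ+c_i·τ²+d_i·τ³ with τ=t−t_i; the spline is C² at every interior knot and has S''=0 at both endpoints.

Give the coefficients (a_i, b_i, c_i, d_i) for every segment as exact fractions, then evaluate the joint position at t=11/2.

  seg 0: a=1 b=301/213 c=0 d=-22/213
  seg 1: a=3 b=37/213 c=-44/71 d=32/213
  seg 2: a=2 b=109/213 c=52/71 d=-52/213
S(11/2) = 171/71

Δ: Δ0=1, Δ1=-1/3, Δ2=1
row 1: diag=10, rhs=-8; c'=3/10, d'=-4/5
row 2: denom=8−3·3/10=71/10; d'=(8−3·-4/5)/(71/10)=104/71
back: M2=104/71
back: M1=-4/5−3/10·104/71=-88/71
M: M0=0, M1=-88/71, M2=104/71, M3=0
seg 0: a=1, c=M0/2=0, d=(M1−M0)/(6·2)=-22/213, b=Δ0−h0·(2M0+M1)/6=301/213
seg 1: a=3, c=M1/2=-44/71, d=(M2−M1)/(6·3)=32/213, b=Δ1−h1·(2M1+M2)/6=37/213
seg 2: a=2, c=M2/2=52/71, d=(M3−M2)/(6·1)=-52/213, b=Δ2−h2·(2M2+M3)/6=109/213
t_q=11/2 → seg 2, τ=1/2; S=2+109/213·τ+52/71·τ²+-52/213·τ³=171/71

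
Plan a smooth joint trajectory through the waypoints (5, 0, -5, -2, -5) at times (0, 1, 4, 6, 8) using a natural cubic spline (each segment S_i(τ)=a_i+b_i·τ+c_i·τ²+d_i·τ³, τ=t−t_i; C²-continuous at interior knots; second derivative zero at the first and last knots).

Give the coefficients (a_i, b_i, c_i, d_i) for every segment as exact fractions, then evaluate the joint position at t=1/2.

Δ: Δ0=-5, Δ1=-5/3, Δ2=3/2, Δ3=-3/2
row 1: diag=8, rhs=20; c'=3/8, d'=5/2
row 2: denom=10−3·3/8=71/8; d'=(19−3·5/2)/(71/8)=92/71
row 3: denom=8−2·16/71=536/71; d'=(-18−2·92/71)/(536/71)=-731/268
back: M3=-731/268
back: M2=92/71−16/71·-731/268=128/67
back: M1=5/2−3/8·128/67=239/134
M: M0=0, M1=239/134, M2=128/67, M3=-731/268, M4=0
seg 0: a=5, c=M0/2=0, d=(M1−M0)/(6·1)=239/804, b=Δ0−h0·(2M0+M1)/6=-4259/804
seg 1: a=0, c=M1/2=239/268, d=(M2−M1)/(6·3)=17/2412, b=Δ1−h1·(2M1+M2)/6=-1771/402
seg 2: a=-5, c=M2/2=64/67, d=(M3−M2)/(6·2)=-1243/3216, b=Δ2−h2·(2M2+M3)/6=913/804
seg 3: a=-2, c=M3/2=-731/536, d=(M4−M3)/(6·2)=731/3216, b=Δ3−h3·(2M3+M4)/6=64/201
t_q=1/2 → seg 0, τ=1/2; S=5+-4259/804·τ+0·τ²+239/804·τ³=5121/2144

  seg 0: a=5 b=-4259/804 c=0 d=239/804
  seg 1: a=0 b=-1771/402 c=239/268 d=17/2412
  seg 2: a=-5 b=913/804 c=64/67 d=-1243/3216
  seg 3: a=-2 b=64/201 c=-731/536 d=731/3216
S(1/2) = 5121/2144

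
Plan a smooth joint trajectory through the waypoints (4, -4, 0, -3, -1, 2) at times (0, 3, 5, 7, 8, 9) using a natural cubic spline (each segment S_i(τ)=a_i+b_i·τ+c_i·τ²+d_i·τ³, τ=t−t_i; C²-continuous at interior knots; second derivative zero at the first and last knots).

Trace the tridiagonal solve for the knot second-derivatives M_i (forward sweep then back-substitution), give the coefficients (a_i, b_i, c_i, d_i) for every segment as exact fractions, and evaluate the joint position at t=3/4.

Δ: Δ0=-8/3, Δ1=2, Δ2=-3/2, Δ3=2, Δ4=3
row 1: diag=10, rhs=28; c'=1/5, d'=14/5
row 2: denom=8−2·1/5=38/5; d'=(-21−2·14/5)/(38/5)=-7/2
row 3: denom=6−2·5/19=104/19; d'=(21−2·-7/2)/(104/19)=133/26
row 4: denom=4−1·19/104=397/104; d'=(6−1·133/26)/(397/104)=92/397
back: M4=92/397
back: M3=133/26−19/104·92/397=2014/397
back: M2=-7/2−5/19·2014/397=-3839/794
back: M1=14/5−1/5·-3839/794=2991/794
M: M0=0, M1=2991/794, M2=-3839/794, M3=2014/397, M4=92/397, M5=0
seg 0: a=4, c=M0/2=0, d=(M1−M0)/(6·3)=997/4764, b=Δ0−h0·(2M0+M1)/6=-21677/4764
seg 1: a=-4, c=M1/2=2991/1588, d=(M2−M1)/(6·2)=-3415/4764, b=Δ1−h1·(2M1+M2)/6=2621/2382
seg 2: a=0, c=M2/2=-3839/1588, d=(M3−M2)/(6·2)=7867/9528, b=Δ2−h2·(2M2+M3)/6=77/2382
seg 3: a=-3, c=M3/2=1007/397, d=(M4−M3)/(6·1)=-961/1191, b=Δ3−h3·(2M3+M4)/6=322/1191
seg 4: a=-1, c=M4/2=46/397, d=(M5−M4)/(6·1)=-46/1191, b=Δ4−h4·(2M4+M5)/6=3481/1191
t_q=3/4 → seg 0, τ=3/4; S=4+-21677/4764·τ+0·τ²+997/4764·τ³=68669/101632

  seg 0: a=4 b=-21677/4764 c=0 d=997/4764
  seg 1: a=-4 b=2621/2382 c=2991/1588 d=-3415/4764
  seg 2: a=0 b=77/2382 c=-3839/1588 d=7867/9528
  seg 3: a=-3 b=322/1191 c=1007/397 d=-961/1191
  seg 4: a=-1 b=3481/1191 c=46/397 d=-46/1191
S(3/4) = 68669/101632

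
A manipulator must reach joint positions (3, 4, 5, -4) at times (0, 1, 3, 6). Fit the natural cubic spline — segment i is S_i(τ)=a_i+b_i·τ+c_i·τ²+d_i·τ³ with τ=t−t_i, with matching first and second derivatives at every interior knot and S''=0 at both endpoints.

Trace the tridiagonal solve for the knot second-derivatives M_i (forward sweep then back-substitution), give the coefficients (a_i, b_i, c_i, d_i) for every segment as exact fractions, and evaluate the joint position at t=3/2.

Δ: Δ0=1, Δ1=1/2, Δ2=-3
row 1: diag=6, rhs=-3; c'=1/3, d'=-1/2
row 2: denom=10−2·1/3=28/3; d'=(-21−2·-1/2)/(28/3)=-15/7
back: M2=-15/7
back: M1=-1/2−1/3·-15/7=3/14
M: M0=0, M1=3/14, M2=-15/7, M3=0
seg 0: a=3, c=M0/2=0, d=(M1−M0)/(6·1)=1/28, b=Δ0−h0·(2M0+M1)/6=27/28
seg 1: a=4, c=M1/2=3/28, d=(M2−M1)/(6·2)=-11/56, b=Δ1−h1·(2M1+M2)/6=15/14
seg 2: a=5, c=M2/2=-15/14, d=(M3−M2)/(6·3)=5/42, b=Δ2−h2·(2M2+M3)/6=-6/7
t_q=3/2 → seg 1, τ=1/2; S=4+15/14·τ+3/28·τ²+-11/56·τ³=2033/448

  seg 0: a=3 b=27/28 c=0 d=1/28
  seg 1: a=4 b=15/14 c=3/28 d=-11/56
  seg 2: a=5 b=-6/7 c=-15/14 d=5/42
S(3/2) = 2033/448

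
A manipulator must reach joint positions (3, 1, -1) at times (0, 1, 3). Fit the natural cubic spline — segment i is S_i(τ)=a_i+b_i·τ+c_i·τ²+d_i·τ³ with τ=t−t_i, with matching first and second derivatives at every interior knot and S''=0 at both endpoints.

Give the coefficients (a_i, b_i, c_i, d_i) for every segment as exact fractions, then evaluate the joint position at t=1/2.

Δ: Δ0=-2, Δ1=-1
row 1: diag=6, rhs=6; c'=1/3, d'=1
back: M1=1
M: M0=0, M1=1, M2=0
seg 0: a=3, c=M0/2=0, d=(M1−M0)/(6·1)=1/6, b=Δ0−h0·(2M0+M1)/6=-13/6
seg 1: a=1, c=M1/2=1/2, d=(M2−M1)/(6·2)=-1/12, b=Δ1−h1·(2M1+M2)/6=-5/3
t_q=1/2 → seg 0, τ=1/2; S=3+-13/6·τ+0·τ²+1/6·τ³=31/16

  seg 0: a=3 b=-13/6 c=0 d=1/6
  seg 1: a=1 b=-5/3 c=1/2 d=-1/12
S(1/2) = 31/16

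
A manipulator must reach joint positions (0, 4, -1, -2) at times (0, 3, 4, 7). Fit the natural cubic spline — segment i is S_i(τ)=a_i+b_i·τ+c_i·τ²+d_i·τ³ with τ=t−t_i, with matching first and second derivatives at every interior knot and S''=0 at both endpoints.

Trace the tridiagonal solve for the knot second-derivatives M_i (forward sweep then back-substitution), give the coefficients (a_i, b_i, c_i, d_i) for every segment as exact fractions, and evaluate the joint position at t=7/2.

Δ: Δ0=4/3, Δ1=-5, Δ2=-1/3
row 1: diag=8, rhs=-38; c'=1/8, d'=-19/4
row 2: denom=8−1·1/8=63/8; d'=(28−1·-19/4)/(63/8)=262/63
back: M2=262/63
back: M1=-19/4−1/8·262/63=-332/63
M: M0=0, M1=-332/63, M2=262/63, M3=0
seg 0: a=0, c=M0/2=0, d=(M1−M0)/(6·3)=-166/567, b=Δ0−h0·(2M0+M1)/6=250/63
seg 1: a=4, c=M1/2=-166/63, d=(M2−M1)/(6·1)=11/7, b=Δ1−h1·(2M1+M2)/6=-248/63
seg 2: a=-1, c=M2/2=131/63, d=(M3−M2)/(6·3)=-131/567, b=Δ2−h2·(2M2+M3)/6=-283/63
t_q=7/2 → seg 1, τ=1/2; S=4+-248/63·τ+-166/63·τ²+11/7·τ³=113/72

  seg 0: a=0 b=250/63 c=0 d=-166/567
  seg 1: a=4 b=-248/63 c=-166/63 d=11/7
  seg 2: a=-1 b=-283/63 c=131/63 d=-131/567
S(7/2) = 113/72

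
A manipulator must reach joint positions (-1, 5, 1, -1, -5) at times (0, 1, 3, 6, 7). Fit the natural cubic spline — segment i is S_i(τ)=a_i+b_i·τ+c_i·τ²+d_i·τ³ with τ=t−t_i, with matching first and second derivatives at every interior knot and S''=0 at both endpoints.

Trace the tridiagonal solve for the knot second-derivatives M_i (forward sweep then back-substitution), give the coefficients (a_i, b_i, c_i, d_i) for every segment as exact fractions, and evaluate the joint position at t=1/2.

Δ: Δ0=6, Δ1=-2, Δ2=-2/3, Δ3=-4
row 1: diag=6, rhs=-48; c'=1/3, d'=-8
row 2: denom=10−2·1/3=28/3; d'=(8−2·-8)/(28/3)=18/7
row 3: denom=8−3·9/28=197/28; d'=(-20−3·18/7)/(197/28)=-776/197
back: M3=-776/197
back: M2=18/7−9/28·-776/197=756/197
back: M1=-8−1/3·756/197=-1828/197
M: M0=0, M1=-1828/197, M2=756/197, M3=-776/197, M4=0
seg 0: a=-1, c=M0/2=0, d=(M1−M0)/(6·1)=-914/591, b=Δ0−h0·(2M0+M1)/6=4460/591
seg 1: a=5, c=M1/2=-914/197, d=(M2−M1)/(6·2)=646/591, b=Δ1−h1·(2M1+M2)/6=1718/591
seg 2: a=1, c=M2/2=378/197, d=(M3−M2)/(6·3)=-766/1773, b=Δ2−h2·(2M2+M3)/6=-1498/591
seg 3: a=-1, c=M3/2=-388/197, d=(M4−M3)/(6·1)=388/591, b=Δ3−h3·(2M3+M4)/6=-1588/591
t_q=1/2 → seg 0, τ=1/2; S=-1+4460/591·τ+0·τ²+-914/591·τ³=2033/788

  seg 0: a=-1 b=4460/591 c=0 d=-914/591
  seg 1: a=5 b=1718/591 c=-914/197 d=646/591
  seg 2: a=1 b=-1498/591 c=378/197 d=-766/1773
  seg 3: a=-1 b=-1588/591 c=-388/197 d=388/591
S(1/2) = 2033/788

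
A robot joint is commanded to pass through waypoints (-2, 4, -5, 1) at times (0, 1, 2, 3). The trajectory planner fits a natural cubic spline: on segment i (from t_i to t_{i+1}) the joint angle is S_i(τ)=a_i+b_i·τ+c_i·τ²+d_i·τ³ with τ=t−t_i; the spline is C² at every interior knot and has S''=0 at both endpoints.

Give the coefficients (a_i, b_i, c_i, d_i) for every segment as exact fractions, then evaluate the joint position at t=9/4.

  seg 0: a=-2 b=11 c=0 d=-5
  seg 1: a=4 b=-4 c=-15 d=10
  seg 2: a=-5 b=-4 c=15 d=-5
S(9/4) = -329/64

Δ: Δ0=6, Δ1=-9, Δ2=6
row 1: diag=4, rhs=-90; c'=1/4, d'=-45/2
row 2: denom=4−1·1/4=15/4; d'=(90−1·-45/2)/(15/4)=30
back: M2=30
back: M1=-45/2−1/4·30=-30
M: M0=0, M1=-30, M2=30, M3=0
seg 0: a=-2, c=M0/2=0, d=(M1−M0)/(6·1)=-5, b=Δ0−h0·(2M0+M1)/6=11
seg 1: a=4, c=M1/2=-15, d=(M2−M1)/(6·1)=10, b=Δ1−h1·(2M1+M2)/6=-4
seg 2: a=-5, c=M2/2=15, d=(M3−M2)/(6·1)=-5, b=Δ2−h2·(2M2+M3)/6=-4
t_q=9/4 → seg 2, τ=1/4; S=-5+-4·τ+15·τ²+-5·τ³=-329/64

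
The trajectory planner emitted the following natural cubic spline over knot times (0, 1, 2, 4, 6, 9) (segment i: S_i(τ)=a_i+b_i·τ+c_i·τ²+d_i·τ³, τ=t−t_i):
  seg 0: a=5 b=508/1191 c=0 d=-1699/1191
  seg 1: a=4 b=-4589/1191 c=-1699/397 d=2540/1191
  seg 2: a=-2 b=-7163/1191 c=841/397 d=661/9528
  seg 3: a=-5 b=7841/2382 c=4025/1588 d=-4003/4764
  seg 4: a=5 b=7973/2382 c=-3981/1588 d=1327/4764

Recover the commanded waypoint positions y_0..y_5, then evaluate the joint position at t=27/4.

y_0=5 y_1=4 y_2=-2 y_3=-5 y_4=5 y_5=0
S(27/4) = 631923/101632

y_0 = S_0(0) = a_0 = 5
y_1 = S_1(0) = a_1 = 4
y_2 = S_2(0) = a_2 = -2
y_3 = S_3(0) = a_3 = -5
y_4 = S_4(0) = a_4 = 5
y_5 = S_4(3) = 0
t_q=27/4 is in segment 4 (τ=3/4); S_4(τ)=631923/101632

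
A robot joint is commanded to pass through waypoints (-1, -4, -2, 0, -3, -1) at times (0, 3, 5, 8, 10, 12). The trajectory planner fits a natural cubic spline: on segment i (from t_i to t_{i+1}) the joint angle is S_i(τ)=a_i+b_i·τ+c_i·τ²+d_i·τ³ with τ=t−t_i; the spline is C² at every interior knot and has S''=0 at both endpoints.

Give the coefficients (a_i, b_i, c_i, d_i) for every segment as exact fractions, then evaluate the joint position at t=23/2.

Δ: Δ0=-1, Δ1=1, Δ2=2/3, Δ3=-3/2, Δ4=1
row 1: diag=10, rhs=12; c'=1/5, d'=6/5
row 2: denom=10−2·1/5=48/5; d'=(-2−2·6/5)/(48/5)=-11/24
row 3: denom=10−3·5/16=145/16; d'=(-13−3·-11/24)/(145/16)=-186/145
row 4: denom=8−2·32/145=1096/145; d'=(15−2·-186/145)/(1096/145)=2547/1096
back: M4=2547/1096
back: M3=-186/145−32/145·2547/1096=-246/137
back: M2=-11/24−5/16·-246/137=169/1644
back: M1=6/5−1/5·169/1644=1939/1644
M: M0=0, M1=1939/1644, M2=169/1644, M3=-246/137, M4=2547/1096, M5=0
seg 0: a=-1, c=M0/2=0, d=(M1−M0)/(6·3)=1939/29592, b=Δ0−h0·(2M0+M1)/6=-5227/3288
seg 1: a=-4, c=M1/2=1939/3288, d=(M2−M1)/(6·2)=-295/3288, b=Δ1−h1·(2M1+M2)/6=295/1644
seg 2: a=-2, c=M2/2=169/3288, d=(M3−M2)/(6·3)=-3121/29592, b=Δ2−h2·(2M2+M3)/6=801/548
seg 3: a=0, c=M3/2=-123/137, d=(M4−M3)/(6·2)=1505/4384, b=Δ3−h3·(2M3+M4)/6=-1181/1096
seg 4: a=-3, c=M4/2=2547/2192, d=(M5−M4)/(6·2)=-849/4384, b=Δ4−h4·(2M4+M5)/6=-301/548
t_q=23/2 → seg 4, τ=3/2; S=-3+-301/548·τ+2547/2192·τ²+-849/4384·τ³=-65343/35072

  seg 0: a=-1 b=-5227/3288 c=0 d=1939/29592
  seg 1: a=-4 b=295/1644 c=1939/3288 d=-295/3288
  seg 2: a=-2 b=801/548 c=169/3288 d=-3121/29592
  seg 3: a=0 b=-1181/1096 c=-123/137 d=1505/4384
  seg 4: a=-3 b=-301/548 c=2547/2192 d=-849/4384
S(23/2) = -65343/35072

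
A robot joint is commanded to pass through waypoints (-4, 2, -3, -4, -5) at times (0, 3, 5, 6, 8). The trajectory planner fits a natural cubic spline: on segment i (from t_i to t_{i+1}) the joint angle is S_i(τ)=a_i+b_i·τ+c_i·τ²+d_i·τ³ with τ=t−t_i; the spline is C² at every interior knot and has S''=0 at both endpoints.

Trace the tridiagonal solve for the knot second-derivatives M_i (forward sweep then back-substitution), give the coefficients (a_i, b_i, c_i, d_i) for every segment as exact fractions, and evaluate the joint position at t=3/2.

  seg 0: a=-4 b=2351/652 c=0 d=-349/1956
  seg 1: a=2 b=-395/326 c=-1047/652 d=627/1304
  seg 2: a=-3 b=-304/163 c=417/326 d=-135/326
  seg 3: a=-4 b=-179/326 c=6/163 d=-1/163
S(3/2) = 4207/5216

Δ: Δ0=2, Δ1=-5/2, Δ2=-1, Δ3=-1/2
row 1: diag=10, rhs=-27; c'=1/5, d'=-27/10
row 2: denom=6−2·1/5=28/5; d'=(9−2·-27/10)/(28/5)=18/7
row 3: denom=6−1·5/28=163/28; d'=(3−1·18/7)/(163/28)=12/163
back: M3=12/163
back: M2=18/7−5/28·12/163=417/163
back: M1=-27/10−1/5·417/163=-1047/326
M: M0=0, M1=-1047/326, M2=417/163, M3=12/163, M4=0
seg 0: a=-4, c=M0/2=0, d=(M1−M0)/(6·3)=-349/1956, b=Δ0−h0·(2M0+M1)/6=2351/652
seg 1: a=2, c=M1/2=-1047/652, d=(M2−M1)/(6·2)=627/1304, b=Δ1−h1·(2M1+M2)/6=-395/326
seg 2: a=-3, c=M2/2=417/326, d=(M3−M2)/(6·1)=-135/326, b=Δ2−h2·(2M2+M3)/6=-304/163
seg 3: a=-4, c=M3/2=6/163, d=(M4−M3)/(6·2)=-1/163, b=Δ3−h3·(2M3+M4)/6=-179/326
t_q=3/2 → seg 0, τ=3/2; S=-4+2351/652·τ+0·τ²+-349/1956·τ³=4207/5216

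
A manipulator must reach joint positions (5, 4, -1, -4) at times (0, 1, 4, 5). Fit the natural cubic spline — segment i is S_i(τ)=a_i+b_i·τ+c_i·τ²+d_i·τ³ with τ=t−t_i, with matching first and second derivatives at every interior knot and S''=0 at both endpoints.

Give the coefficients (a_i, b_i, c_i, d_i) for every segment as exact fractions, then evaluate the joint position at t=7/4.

  seg 0: a=5 b=-161/165 c=0 d=-4/165
  seg 1: a=4 b=-173/165 c=-4/55 d=-2/45
  seg 2: a=-1 b=-443/165 c=-26/55 d=26/165
S(7/4) = 5551/1760

Δ: Δ0=-1, Δ1=-5/3, Δ2=-3
row 1: diag=8, rhs=-4; c'=3/8, d'=-1/2
row 2: denom=8−3·3/8=55/8; d'=(-8−3·-1/2)/(55/8)=-52/55
back: M2=-52/55
back: M1=-1/2−3/8·-52/55=-8/55
M: M0=0, M1=-8/55, M2=-52/55, M3=0
seg 0: a=5, c=M0/2=0, d=(M1−M0)/(6·1)=-4/165, b=Δ0−h0·(2M0+M1)/6=-161/165
seg 1: a=4, c=M1/2=-4/55, d=(M2−M1)/(6·3)=-2/45, b=Δ1−h1·(2M1+M2)/6=-173/165
seg 2: a=-1, c=M2/2=-26/55, d=(M3−M2)/(6·1)=26/165, b=Δ2−h2·(2M2+M3)/6=-443/165
t_q=7/4 → seg 1, τ=3/4; S=4+-173/165·τ+-4/55·τ²+-2/45·τ³=5551/1760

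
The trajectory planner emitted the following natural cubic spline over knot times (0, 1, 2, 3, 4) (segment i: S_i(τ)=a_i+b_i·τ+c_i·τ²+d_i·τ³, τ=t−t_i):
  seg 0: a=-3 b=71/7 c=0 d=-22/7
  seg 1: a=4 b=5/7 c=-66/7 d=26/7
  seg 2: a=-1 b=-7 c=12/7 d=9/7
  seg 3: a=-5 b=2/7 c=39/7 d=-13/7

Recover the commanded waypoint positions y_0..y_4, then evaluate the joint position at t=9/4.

y_0 = S_0(0) = a_0 = -3
y_1 = S_1(0) = a_1 = 4
y_2 = S_2(0) = a_2 = -1
y_3 = S_3(0) = a_3 = -5
y_4 = S_3(1) = -1
t_q=9/4 is in segment 2 (τ=1/4); S_2(τ)=-1175/448

y_0=-3 y_1=4 y_2=-1 y_3=-5 y_4=-1
S(9/4) = -1175/448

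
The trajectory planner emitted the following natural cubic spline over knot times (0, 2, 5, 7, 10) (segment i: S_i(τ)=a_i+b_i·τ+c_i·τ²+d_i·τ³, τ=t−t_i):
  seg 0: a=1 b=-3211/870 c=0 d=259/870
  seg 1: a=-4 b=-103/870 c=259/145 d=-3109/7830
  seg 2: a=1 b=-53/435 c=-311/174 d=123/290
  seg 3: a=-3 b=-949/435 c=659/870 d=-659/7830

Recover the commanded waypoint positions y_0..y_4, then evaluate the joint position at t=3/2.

y_0=1 y_1=-4 y_2=1 y_3=-3 y_4=-5
S(3/2) = -8193/2320

y_0 = S_0(0) = a_0 = 1
y_1 = S_1(0) = a_1 = -4
y_2 = S_2(0) = a_2 = 1
y_3 = S_3(0) = a_3 = -3
y_4 = S_3(3) = -5
t_q=3/2 is in segment 0 (τ=3/2); S_0(τ)=-8193/2320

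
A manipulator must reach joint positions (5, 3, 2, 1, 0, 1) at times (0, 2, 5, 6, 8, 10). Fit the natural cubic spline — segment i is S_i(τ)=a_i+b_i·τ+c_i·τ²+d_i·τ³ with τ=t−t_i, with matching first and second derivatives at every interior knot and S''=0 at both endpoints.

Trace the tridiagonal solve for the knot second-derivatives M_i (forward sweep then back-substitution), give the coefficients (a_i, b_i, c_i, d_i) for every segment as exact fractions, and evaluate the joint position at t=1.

  seg 0: a=5 b=-2768/2283 c=0 d=485/9132
  seg 1: a=3 b=-1313/2283 c=485/1522 d=-1087/13698
  seg 2: a=2 b=-3679/4566 c=-301/761 d=919/4566
  seg 3: a=1 b=-2267/2283 c=317/1522 d=349/18264
  seg 4: a=0 b=317/4566 c=983/3044 d=-983/18264
S(1) = 11691/3044

Δ: Δ0=-1, Δ1=-1/3, Δ2=-1, Δ3=-1/2, Δ4=1/2
row 1: diag=10, rhs=4; c'=3/10, d'=2/5
row 2: denom=8−3·3/10=71/10; d'=(-4−3·2/5)/(71/10)=-52/71
row 3: denom=6−1·10/71=416/71; d'=(3−1·-52/71)/(416/71)=265/416
row 4: denom=8−2·71/208=761/104; d'=(6−2·265/416)/(761/104)=983/1522
back: M4=983/1522
back: M3=265/416−71/208·983/1522=317/761
back: M2=-52/71−10/71·317/761=-602/761
back: M1=2/5−3/10·-602/761=485/761
M: M0=0, M1=485/761, M2=-602/761, M3=317/761, M4=983/1522, M5=0
seg 0: a=5, c=M0/2=0, d=(M1−M0)/(6·2)=485/9132, b=Δ0−h0·(2M0+M1)/6=-2768/2283
seg 1: a=3, c=M1/2=485/1522, d=(M2−M1)/(6·3)=-1087/13698, b=Δ1−h1·(2M1+M2)/6=-1313/2283
seg 2: a=2, c=M2/2=-301/761, d=(M3−M2)/(6·1)=919/4566, b=Δ2−h2·(2M2+M3)/6=-3679/4566
seg 3: a=1, c=M3/2=317/1522, d=(M4−M3)/(6·2)=349/18264, b=Δ3−h3·(2M3+M4)/6=-2267/2283
seg 4: a=0, c=M4/2=983/3044, d=(M5−M4)/(6·2)=-983/18264, b=Δ4−h4·(2M4+M5)/6=317/4566
t_q=1 → seg 0, τ=1; S=5+-2768/2283·τ+0·τ²+485/9132·τ³=11691/3044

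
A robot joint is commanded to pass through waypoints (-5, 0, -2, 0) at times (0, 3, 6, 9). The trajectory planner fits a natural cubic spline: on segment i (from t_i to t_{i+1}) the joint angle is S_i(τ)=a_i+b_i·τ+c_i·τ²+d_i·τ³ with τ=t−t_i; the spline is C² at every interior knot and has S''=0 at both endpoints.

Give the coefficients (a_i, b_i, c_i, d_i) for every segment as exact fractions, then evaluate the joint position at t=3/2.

Δ: Δ0=5/3, Δ1=-2/3, Δ2=2/3
row 1: diag=12, rhs=-14; c'=1/4, d'=-7/6
row 2: denom=12−3·1/4=45/4; d'=(8−3·-7/6)/(45/4)=46/45
back: M2=46/45
back: M1=-7/6−1/4·46/45=-64/45
M: M0=0, M1=-64/45, M2=46/45, M3=0
seg 0: a=-5, c=M0/2=0, d=(M1−M0)/(6·3)=-32/405, b=Δ0−h0·(2M0+M1)/6=107/45
seg 1: a=0, c=M1/2=-32/45, d=(M2−M1)/(6·3)=11/81, b=Δ1−h1·(2M1+M2)/6=11/45
seg 2: a=-2, c=M2/2=23/45, d=(M3−M2)/(6·3)=-23/405, b=Δ2−h2·(2M2+M3)/6=-16/45
t_q=3/2 → seg 0, τ=3/2; S=-5+107/45·τ+0·τ²+-32/405·τ³=-17/10

  seg 0: a=-5 b=107/45 c=0 d=-32/405
  seg 1: a=0 b=11/45 c=-32/45 d=11/81
  seg 2: a=-2 b=-16/45 c=23/45 d=-23/405
S(3/2) = -17/10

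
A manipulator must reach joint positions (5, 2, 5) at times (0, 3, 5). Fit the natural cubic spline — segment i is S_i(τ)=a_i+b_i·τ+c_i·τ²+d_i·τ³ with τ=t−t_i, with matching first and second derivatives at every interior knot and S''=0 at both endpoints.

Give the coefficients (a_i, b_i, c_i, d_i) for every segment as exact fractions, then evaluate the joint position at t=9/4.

  seg 0: a=5 b=-7/4 c=0 d=1/12
  seg 1: a=2 b=1/2 c=3/4 d=-1/8
S(9/4) = 515/256

Δ: Δ0=-1, Δ1=3/2
row 1: diag=10, rhs=15; c'=1/5, d'=3/2
back: M1=3/2
M: M0=0, M1=3/2, M2=0
seg 0: a=5, c=M0/2=0, d=(M1−M0)/(6·3)=1/12, b=Δ0−h0·(2M0+M1)/6=-7/4
seg 1: a=2, c=M1/2=3/4, d=(M2−M1)/(6·2)=-1/8, b=Δ1−h1·(2M1+M2)/6=1/2
t_q=9/4 → seg 0, τ=9/4; S=5+-7/4·τ+0·τ²+1/12·τ³=515/256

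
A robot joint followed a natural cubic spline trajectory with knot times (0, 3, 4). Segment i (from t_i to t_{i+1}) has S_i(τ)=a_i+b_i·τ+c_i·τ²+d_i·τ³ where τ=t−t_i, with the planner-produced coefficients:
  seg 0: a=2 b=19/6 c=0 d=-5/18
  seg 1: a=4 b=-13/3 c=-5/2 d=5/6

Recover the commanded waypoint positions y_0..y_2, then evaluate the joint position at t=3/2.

y_0 = S_0(0) = a_0 = 2
y_1 = S_1(0) = a_1 = 4
y_2 = S_1(1) = -2
t_q=3/2 is in segment 0 (τ=3/2); S_0(τ)=93/16

y_0=2 y_1=4 y_2=-2
S(3/2) = 93/16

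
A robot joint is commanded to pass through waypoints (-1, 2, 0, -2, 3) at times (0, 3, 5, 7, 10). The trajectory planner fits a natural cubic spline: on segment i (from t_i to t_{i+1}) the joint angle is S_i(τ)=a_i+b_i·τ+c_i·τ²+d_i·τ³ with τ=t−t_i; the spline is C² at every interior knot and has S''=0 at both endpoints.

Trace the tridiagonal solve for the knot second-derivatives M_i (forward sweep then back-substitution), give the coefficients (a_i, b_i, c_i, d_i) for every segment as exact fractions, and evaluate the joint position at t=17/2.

  seg 0: a=-1 b=143/90 c=0 d=-53/810
  seg 1: a=2 b=-8/45 c=-53/90 d=4/45
  seg 2: a=0 b=-22/15 c=-1/18 d=13/90
  seg 3: a=-2 b=2/45 c=73/90 d=-73/810
S(17/2) = -33/80

Δ: Δ0=1, Δ1=-1, Δ2=-1, Δ3=5/3
row 1: diag=10, rhs=-12; c'=1/5, d'=-6/5
row 2: denom=8−2·1/5=38/5; d'=(0−2·-6/5)/(38/5)=6/19
row 3: denom=10−2·5/19=180/19; d'=(16−2·6/19)/(180/19)=73/45
back: M3=73/45
back: M2=6/19−5/19·73/45=-1/9
back: M1=-6/5−1/5·-1/9=-53/45
M: M0=0, M1=-53/45, M2=-1/9, M3=73/45, M4=0
seg 0: a=-1, c=M0/2=0, d=(M1−M0)/(6·3)=-53/810, b=Δ0−h0·(2M0+M1)/6=143/90
seg 1: a=2, c=M1/2=-53/90, d=(M2−M1)/(6·2)=4/45, b=Δ1−h1·(2M1+M2)/6=-8/45
seg 2: a=0, c=M2/2=-1/18, d=(M3−M2)/(6·2)=13/90, b=Δ2−h2·(2M2+M3)/6=-22/15
seg 3: a=-2, c=M3/2=73/90, d=(M4−M3)/(6·3)=-73/810, b=Δ3−h3·(2M3+M4)/6=2/45
t_q=17/2 → seg 3, τ=3/2; S=-2+2/45·τ+73/90·τ²+-73/810·τ³=-33/80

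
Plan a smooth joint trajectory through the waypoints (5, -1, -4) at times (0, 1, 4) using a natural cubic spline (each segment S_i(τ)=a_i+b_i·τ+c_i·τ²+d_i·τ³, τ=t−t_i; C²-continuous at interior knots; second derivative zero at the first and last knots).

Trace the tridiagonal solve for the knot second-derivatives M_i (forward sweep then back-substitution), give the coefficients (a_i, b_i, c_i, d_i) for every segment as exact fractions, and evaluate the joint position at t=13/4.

Δ: Δ0=-6, Δ1=-1
row 1: diag=8, rhs=30; c'=3/8, d'=15/4
back: M1=15/4
M: M0=0, M1=15/4, M2=0
seg 0: a=5, c=M0/2=0, d=(M1−M0)/(6·1)=5/8, b=Δ0−h0·(2M0+M1)/6=-53/8
seg 1: a=-1, c=M1/2=15/8, d=(M2−M1)/(6·3)=-5/24, b=Δ1−h1·(2M1+M2)/6=-19/4
t_q=13/4 → seg 1, τ=9/4; S=-1+-19/4·τ+15/8·τ²+-5/24·τ³=-2339/512

  seg 0: a=5 b=-53/8 c=0 d=5/8
  seg 1: a=-1 b=-19/4 c=15/8 d=-5/24
S(13/4) = -2339/512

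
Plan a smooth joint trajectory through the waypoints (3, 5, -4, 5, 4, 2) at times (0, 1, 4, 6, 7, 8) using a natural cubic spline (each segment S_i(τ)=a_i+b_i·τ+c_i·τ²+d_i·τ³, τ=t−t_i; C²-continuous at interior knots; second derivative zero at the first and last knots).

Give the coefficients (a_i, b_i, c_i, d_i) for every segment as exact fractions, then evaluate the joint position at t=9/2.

Δ: Δ0=2, Δ1=-3, Δ2=9/2, Δ3=-1, Δ4=-2
row 1: diag=8, rhs=-30; c'=3/8, d'=-15/4
row 2: denom=10−3·3/8=71/8; d'=(45−3·-15/4)/(71/8)=450/71
row 3: denom=6−2·16/71=394/71; d'=(-33−2·450/71)/(394/71)=-3243/394
row 4: denom=4−1·71/394=1505/394; d'=(-6−1·-3243/394)/(1505/394)=879/1505
back: M4=879/1505
back: M3=-3243/394−71/394·879/1505=-12546/1505
back: M2=450/71−16/71·-12546/1505=12366/1505
back: M1=-15/4−3/8·12366/1505=-10281/1505
M: M0=0, M1=-10281/1505, M2=12366/1505, M3=-12546/1505, M4=879/1505, M5=0
seg 0: a=3, c=M0/2=0, d=(M1−M0)/(6·1)=-3427/3010, b=Δ0−h0·(2M0+M1)/6=9447/3010
seg 1: a=5, c=M1/2=-10281/3010, d=(M2−M1)/(6·3)=7549/9030, b=Δ1−h1·(2M1+M2)/6=-417/1505
seg 2: a=-4, c=M2/2=6183/1505, d=(M3−M2)/(6·2)=-2076/1505, b=Δ2−h2·(2M2+M3)/6=5421/3010
seg 3: a=5, c=M3/2=-6273/1505, d=(M4−M3)/(6·1)=895/602, b=Δ3−h3·(2M3+M4)/6=723/430
seg 4: a=4, c=M4/2=879/3010, d=(M5−M4)/(6·1)=-293/3010, b=Δ4−h4·(2M4+M5)/6=-3303/1505
t_q=9/2 → seg 2, τ=1/2; S=-4+5421/3010·τ+6183/1505·τ²+-2076/1505·τ³=-6757/3010

  seg 0: a=3 b=9447/3010 c=0 d=-3427/3010
  seg 1: a=5 b=-417/1505 c=-10281/3010 d=7549/9030
  seg 2: a=-4 b=5421/3010 c=6183/1505 d=-2076/1505
  seg 3: a=5 b=723/430 c=-6273/1505 d=895/602
  seg 4: a=4 b=-3303/1505 c=879/3010 d=-293/3010
S(9/2) = -6757/3010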